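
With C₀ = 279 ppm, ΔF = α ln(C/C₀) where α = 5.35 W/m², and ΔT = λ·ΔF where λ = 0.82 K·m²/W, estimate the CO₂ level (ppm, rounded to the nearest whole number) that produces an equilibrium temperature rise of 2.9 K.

C ≈ 540 ppm

Required forcing: ΔF = ΔT/λ = 2.9/0.82 = 3.5366 W/m².
Then ln(C/279) = ΔF/5.35 = 3.5366/5.35 = 0.66105.
So C = 279 × e^0.66105 = 279 × 1.93682 = 540.37 ppm.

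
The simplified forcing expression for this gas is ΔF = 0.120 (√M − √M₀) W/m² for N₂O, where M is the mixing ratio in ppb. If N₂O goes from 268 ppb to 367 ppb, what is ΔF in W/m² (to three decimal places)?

ΔF = 0.334 W/m²

N₂O: 0.120 × (√367 − √268) = 0.120 × (19.1572 − 16.3707) = 0.120 × 2.7865 = 0.3344 W/m².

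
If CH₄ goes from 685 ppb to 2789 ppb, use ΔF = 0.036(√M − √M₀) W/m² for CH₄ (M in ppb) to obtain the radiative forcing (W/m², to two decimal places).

ΔF = 0.96 W/m²

CH₄: 0.036 × (√2789 − √685) = 0.036 × (52.8110 − 26.1725) = 0.036 × 26.6385 = 0.9590 W/m².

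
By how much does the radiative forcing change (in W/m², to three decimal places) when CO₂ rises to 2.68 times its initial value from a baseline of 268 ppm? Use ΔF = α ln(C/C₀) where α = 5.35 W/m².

ΔF = 5.35 × ln(2.68) = 5.35 × 0.98582 = 5.2741 W/m².

ΔF = 5.274 W/m²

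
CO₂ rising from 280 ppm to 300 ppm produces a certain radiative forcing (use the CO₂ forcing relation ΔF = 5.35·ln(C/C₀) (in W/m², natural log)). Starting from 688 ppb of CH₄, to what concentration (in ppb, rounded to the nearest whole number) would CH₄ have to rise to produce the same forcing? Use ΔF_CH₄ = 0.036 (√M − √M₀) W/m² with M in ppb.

CO₂ forcing: 5.35 × ln(300/280) = 5.35 × 0.068993 = 0.36911 W/m².
Set 0.036(√M − √688) = 0.36911: √M = 0.36911/0.036 + √688 = 10.2531 + 26.2298 = 36.4829.
M = (36.4829)² = 1331.00 ppb.

M ≈ 1331 ppb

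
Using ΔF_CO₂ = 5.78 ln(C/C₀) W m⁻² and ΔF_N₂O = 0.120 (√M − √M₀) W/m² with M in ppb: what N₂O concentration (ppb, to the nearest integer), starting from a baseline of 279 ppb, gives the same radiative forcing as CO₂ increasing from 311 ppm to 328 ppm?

M ≈ 371 ppb

CO₂ forcing: 5.78 × ln(328/311) = 5.78 × 0.053221 = 0.30762 W/m².
Set 0.120(√M − √279) = 0.30762: √M = 0.30762/0.120 + √279 = 2.5635 + 16.7033 = 19.2668.
M = (19.2668)² = 371.21 ppb.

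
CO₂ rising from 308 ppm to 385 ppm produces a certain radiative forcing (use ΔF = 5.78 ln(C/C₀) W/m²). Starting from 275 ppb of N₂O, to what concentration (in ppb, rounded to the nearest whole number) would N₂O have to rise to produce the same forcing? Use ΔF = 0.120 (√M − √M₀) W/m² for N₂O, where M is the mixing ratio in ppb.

CO₂ forcing: 5.78 × ln(385/308) = 5.78 × 0.223144 = 1.28977 W/m².
Set 0.120(√M − √275) = 1.28977: √M = 1.28977/0.120 + √275 = 10.7481 + 16.5831 = 27.3312.
M = (27.3312)² = 746.99 ppb.

M ≈ 747 ppb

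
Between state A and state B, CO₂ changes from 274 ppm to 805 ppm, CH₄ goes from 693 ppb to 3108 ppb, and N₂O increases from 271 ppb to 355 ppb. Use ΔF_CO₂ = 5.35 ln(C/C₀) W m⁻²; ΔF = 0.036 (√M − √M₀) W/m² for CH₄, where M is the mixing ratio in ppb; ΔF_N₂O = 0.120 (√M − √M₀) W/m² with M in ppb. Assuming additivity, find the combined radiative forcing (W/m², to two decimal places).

ΔF = 7.11 W/m²

CO₂: 5.35 × ln(805/274) = 5.35 × ln(2.93796) = 5.35 × 1.07772 = 5.7658 W/m².
CH₄: 0.036 × (√3108 − √693) = 0.036 × (55.7494 − 26.3249) = 0.036 × 29.4245 = 1.0593 W/m².
N₂O: 0.120 × (√355 − √271) = 0.120 × (18.8414 − 16.4621) = 0.120 × 2.3793 = 0.2855 W/m².
Total ΔF = 5.7658 + 1.0593 + 0.2855 = 7.1106 W/m².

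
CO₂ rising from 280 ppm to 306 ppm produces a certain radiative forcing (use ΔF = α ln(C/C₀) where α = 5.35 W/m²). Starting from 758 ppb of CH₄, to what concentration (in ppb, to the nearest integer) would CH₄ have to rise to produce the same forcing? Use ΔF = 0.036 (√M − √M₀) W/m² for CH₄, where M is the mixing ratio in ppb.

M ≈ 1659 ppb

CO₂ forcing: 5.35 × ln(306/280) = 5.35 × 0.088795 = 0.47505 W/m².
Set 0.036(√M − √758) = 0.47505: √M = 0.47505/0.036 + √758 = 13.1958 + 27.5318 = 40.7276.
M = (40.7276)² = 1658.74 ppb.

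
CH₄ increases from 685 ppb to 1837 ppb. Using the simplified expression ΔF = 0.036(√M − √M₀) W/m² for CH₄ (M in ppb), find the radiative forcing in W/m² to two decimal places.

CH₄: 0.036 × (√1837 − √685) = 0.036 × (42.8602 − 26.1725) = 0.036 × 16.6877 = 0.6008 W/m².

ΔF = 0.60 W/m²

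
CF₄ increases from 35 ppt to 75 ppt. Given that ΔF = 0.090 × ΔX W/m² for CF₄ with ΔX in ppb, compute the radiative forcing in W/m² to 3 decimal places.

ΔF = 0.004 W/m²

CF₄: Δ = 75 − 35 = 40 ppt = 0.040 ppb; ΔF = 0.090 × 0.040 = 0.0036 W/m².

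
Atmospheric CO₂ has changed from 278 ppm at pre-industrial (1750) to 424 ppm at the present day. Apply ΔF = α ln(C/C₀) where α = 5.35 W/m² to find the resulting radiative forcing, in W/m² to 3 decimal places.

CO₂ absorption bands are partially saturated, so forcing scales with the logarithm of the concentration ratio.
CO₂: 5.35 × ln(424/278) = 5.35 × ln(1.52518) = 5.35 × 0.42211 = 2.2583 W/m².

ΔF = 2.258 W/m²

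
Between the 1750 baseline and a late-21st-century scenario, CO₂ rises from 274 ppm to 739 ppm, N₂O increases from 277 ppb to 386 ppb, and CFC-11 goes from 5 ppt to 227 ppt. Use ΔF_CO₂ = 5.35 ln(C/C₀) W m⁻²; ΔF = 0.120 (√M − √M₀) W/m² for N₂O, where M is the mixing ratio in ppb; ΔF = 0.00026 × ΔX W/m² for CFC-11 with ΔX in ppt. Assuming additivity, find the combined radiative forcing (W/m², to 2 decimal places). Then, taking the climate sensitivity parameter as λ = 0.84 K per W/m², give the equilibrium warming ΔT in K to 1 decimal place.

CO₂: 5.35 × ln(739/274) = 5.35 × ln(2.69708) = 5.35 × 0.99217 = 5.3081 W/m².
N₂O: 0.120 × (√386 − √277) = 0.120 × (19.6469 − 16.6433) = 0.120 × 3.0036 = 0.3604 W/m².
CFC-11: ΔF = 0.00026 × (227 − 5) = 0.00026 × 222 = 0.0577 W/m².
Total ΔF = 5.3081 + 0.3604 + 0.0577 = 5.7262 W/m².
ΔT = λ ΔF = 0.84 × 5.73 = 4.8132 K.

ΔF = 5.73 W/m²; ΔT = 4.8 K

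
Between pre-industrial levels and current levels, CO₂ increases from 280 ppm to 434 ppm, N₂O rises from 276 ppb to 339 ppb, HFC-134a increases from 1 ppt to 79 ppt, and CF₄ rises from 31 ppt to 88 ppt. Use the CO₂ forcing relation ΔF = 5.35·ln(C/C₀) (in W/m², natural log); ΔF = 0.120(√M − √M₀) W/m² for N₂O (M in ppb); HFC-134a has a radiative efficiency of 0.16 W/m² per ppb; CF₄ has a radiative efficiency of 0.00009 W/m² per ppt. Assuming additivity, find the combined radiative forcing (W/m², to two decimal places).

ΔF = 2.58 W/m²

CO₂: 5.35 × ln(434/280) = 5.35 × ln(1.55000) = 5.35 × 0.43825 = 2.3446 W/m².
N₂O: 0.120 × (√339 − √276) = 0.120 × (18.4120 − 16.6132) = 0.120 × 1.7988 = 0.2159 W/m².
HFC-134a: Δ = 79 − 1 = 78 ppt = 0.078 ppb; ΔF = 0.16 × 0.078 = 0.0125 W/m².
CF₄: ΔF = 0.00009 × (88 − 31) = 0.00009 × 57 = 0.0051 W/m².
Total ΔF = 2.3446 + 0.2159 + 0.0125 + 0.0051 = 2.5781 W/m².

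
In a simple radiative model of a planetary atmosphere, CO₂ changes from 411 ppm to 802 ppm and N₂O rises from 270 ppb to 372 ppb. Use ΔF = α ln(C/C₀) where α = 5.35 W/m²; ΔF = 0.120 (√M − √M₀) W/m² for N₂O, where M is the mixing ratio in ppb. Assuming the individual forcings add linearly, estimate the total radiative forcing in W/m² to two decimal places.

ΔF = 3.92 W/m²

CO₂: 5.35 × ln(802/411) = 5.35 × ln(1.95134) = 5.35 × 0.66852 = 3.5766 W/m².
N₂O: 0.120 × (√372 − √270) = 0.120 × (19.2873 − 16.4317) = 0.120 × 2.8556 = 0.3427 W/m².
Total ΔF = 3.5766 + 0.3427 = 3.9193 W/m².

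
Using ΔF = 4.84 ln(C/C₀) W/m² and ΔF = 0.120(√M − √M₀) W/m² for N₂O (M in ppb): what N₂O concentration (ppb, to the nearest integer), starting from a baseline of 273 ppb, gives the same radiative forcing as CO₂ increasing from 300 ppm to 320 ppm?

CO₂ forcing: 4.84 × ln(320/300) = 4.84 × 0.064539 = 0.31237 W/m².
Set 0.120(√M − √273) = 0.31237: √M = 0.31237/0.120 + √273 = 2.6031 + 16.5227 = 19.1258.
M = (19.1258)² = 365.80 ppb.

M ≈ 366 ppb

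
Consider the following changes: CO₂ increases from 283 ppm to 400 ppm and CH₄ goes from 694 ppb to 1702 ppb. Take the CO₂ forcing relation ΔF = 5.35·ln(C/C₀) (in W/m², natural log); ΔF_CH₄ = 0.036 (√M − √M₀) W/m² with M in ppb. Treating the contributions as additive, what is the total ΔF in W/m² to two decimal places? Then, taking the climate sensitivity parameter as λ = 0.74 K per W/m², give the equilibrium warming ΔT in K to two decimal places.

CO₂: 5.35 × ln(400/283) = 5.35 × ln(1.41343) = 5.35 × 0.34602 = 1.8512 W/m².
CH₄: 0.036 × (√1702 − √694) = 0.036 × (41.2553 − 26.3439) = 0.036 × 14.9114 = 0.5368 W/m².
Total ΔF = 1.8512 + 0.5368 = 2.3880 W/m².
ΔT = λ ΔF = 0.74 × 2.39 = 1.7686 K.

ΔF = 2.39 W/m²; ΔT = 1.77 K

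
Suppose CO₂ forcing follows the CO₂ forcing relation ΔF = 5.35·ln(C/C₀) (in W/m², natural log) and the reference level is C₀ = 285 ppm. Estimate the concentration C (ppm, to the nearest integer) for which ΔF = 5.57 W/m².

Set 5.35 ln(C/285) = 5.57, so ln(C/285) = 5.57/5.35 = 1.04112.
Then C/285 = e^1.04112 = 2.83239, giving C = 285 × 2.83239 = 807.23 ppm.

C ≈ 807 ppm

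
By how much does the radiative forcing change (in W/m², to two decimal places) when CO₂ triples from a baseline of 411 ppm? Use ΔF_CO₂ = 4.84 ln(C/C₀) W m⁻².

Because the forcing depends only on the ratio C/C₀, the initial concentration does not enter.
ΔF = 4.84 × ln(3) = 4.84 × 1.09861 = 5.3173 W/m².

ΔF = 5.32 W/m²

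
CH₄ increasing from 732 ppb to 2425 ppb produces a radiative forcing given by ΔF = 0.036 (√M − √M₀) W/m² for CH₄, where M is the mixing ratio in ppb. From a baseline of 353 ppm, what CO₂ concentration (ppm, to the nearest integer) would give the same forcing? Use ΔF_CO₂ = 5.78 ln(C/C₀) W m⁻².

CH₄ forcing: 0.036 × (√2425 − √732) = 0.036 × (49.2443 − 27.0555) = 0.036 × 22.1888 = 0.79880 W/m².
Set 5.78 ln(C/353) = 0.79880: ln(C/353) = 0.79880/5.78 = 0.13820, so C = 353 × e^0.13820 = 353 × 1.14821 = 405.32 ppm.

C ≈ 405 ppm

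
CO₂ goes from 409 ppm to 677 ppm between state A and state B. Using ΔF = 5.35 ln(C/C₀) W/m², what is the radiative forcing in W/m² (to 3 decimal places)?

ΔF = 2.696 W/m²

CO₂ absorption bands are partially saturated, so forcing scales with the logarithm of the concentration ratio.
CO₂: 5.35 × ln(677/409) = 5.35 × ln(1.65526) = 5.35 × 0.50396 = 2.6962 W/m².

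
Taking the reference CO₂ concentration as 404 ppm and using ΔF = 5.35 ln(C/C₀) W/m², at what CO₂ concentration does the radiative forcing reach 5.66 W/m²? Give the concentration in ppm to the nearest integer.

C ≈ 1164 ppm

Set 5.35 ln(C/404) = 5.66, so ln(C/404) = 5.66/5.35 = 1.05794.
Then C/404 = e^1.05794 = 2.88043, giving C = 404 × 2.88043 = 1163.69 ppm.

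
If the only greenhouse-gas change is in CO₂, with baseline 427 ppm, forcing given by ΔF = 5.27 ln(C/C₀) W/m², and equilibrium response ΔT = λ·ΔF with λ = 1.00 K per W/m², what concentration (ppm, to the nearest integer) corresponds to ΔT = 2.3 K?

Required forcing: ΔF = ΔT/λ = 2.3/1.00 = 2.3000 W/m².
Then ln(C/427) = ΔF/5.27 = 2.3000/5.27 = 0.43643.
So C = 427 × e^0.43643 = 427 × 1.54717 = 660.64 ppm.

C ≈ 661 ppm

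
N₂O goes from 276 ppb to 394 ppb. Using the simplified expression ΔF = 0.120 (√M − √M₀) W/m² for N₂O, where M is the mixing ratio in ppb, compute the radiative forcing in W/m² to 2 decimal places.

N₂O: 0.120 × (√394 − √276) = 0.120 × (19.8494 − 16.6132) = 0.120 × 3.2362 = 0.3883 W/m².

ΔF = 0.39 W/m²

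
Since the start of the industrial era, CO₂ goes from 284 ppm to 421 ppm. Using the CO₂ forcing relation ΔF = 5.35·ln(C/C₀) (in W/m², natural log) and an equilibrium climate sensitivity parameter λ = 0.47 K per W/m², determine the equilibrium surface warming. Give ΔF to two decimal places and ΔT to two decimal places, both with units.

ΔF = 2.11 W/m²; ΔT = 0.99 K

CO₂: 5.35 × ln(421/284) = 5.35 × ln(1.48239) = 5.35 × 0.39366 = 2.1061 W/m².
ΔT = λ ΔF = 0.47 × 2.11 = 0.9917 K.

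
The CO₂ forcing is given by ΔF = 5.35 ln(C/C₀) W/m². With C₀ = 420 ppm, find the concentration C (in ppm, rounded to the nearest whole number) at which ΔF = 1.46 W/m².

C ≈ 552 ppm

Set 5.35 ln(C/420) = 1.46, so ln(C/420) = 1.46/5.35 = 0.27290.
Then C/420 = e^0.27290 = 1.31377, giving C = 420 × 1.31377 = 551.78 ppm.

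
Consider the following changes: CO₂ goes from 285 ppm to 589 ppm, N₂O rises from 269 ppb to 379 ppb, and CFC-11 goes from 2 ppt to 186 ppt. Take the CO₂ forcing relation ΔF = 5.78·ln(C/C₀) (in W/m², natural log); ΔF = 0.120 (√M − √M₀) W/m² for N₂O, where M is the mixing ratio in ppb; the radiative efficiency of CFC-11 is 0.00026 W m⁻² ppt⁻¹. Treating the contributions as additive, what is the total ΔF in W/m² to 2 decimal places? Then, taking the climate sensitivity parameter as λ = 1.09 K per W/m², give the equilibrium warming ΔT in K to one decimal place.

ΔF = 4.61 W/m²; ΔT = 5.0 K

CO₂: 5.78 × ln(589/285) = 5.78 × ln(2.06667) = 5.78 × 0.72594 = 4.1959 W/m².
N₂O: 0.120 × (√379 − √269) = 0.120 × (19.4679 − 16.4012) = 0.120 × 3.0667 = 0.3680 W/m².
CFC-11: ΔF = 0.00026 × (186 − 2) = 0.00026 × 184 = 0.0478 W/m².
Total ΔF = 4.1959 + 0.3680 + 0.0478 = 4.6117 W/m².
ΔT = λ ΔF = 1.09 × 4.61 = 5.0249 K.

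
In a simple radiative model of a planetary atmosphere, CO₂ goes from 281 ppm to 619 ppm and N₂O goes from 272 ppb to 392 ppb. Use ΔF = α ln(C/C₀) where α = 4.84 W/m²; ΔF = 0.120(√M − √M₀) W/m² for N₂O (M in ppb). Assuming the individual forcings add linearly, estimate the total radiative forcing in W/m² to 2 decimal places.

ΔF = 4.22 W/m²

CO₂: 4.84 × ln(619/281) = 4.84 × ln(2.20285) = 4.84 × 0.78975 = 3.8224 W/m².
N₂O: 0.120 × (√392 − √272) = 0.120 × (19.7990 − 16.4924) = 0.120 × 3.3066 = 0.3968 W/m².
Total ΔF = 3.8224 + 0.3968 = 4.2192 W/m².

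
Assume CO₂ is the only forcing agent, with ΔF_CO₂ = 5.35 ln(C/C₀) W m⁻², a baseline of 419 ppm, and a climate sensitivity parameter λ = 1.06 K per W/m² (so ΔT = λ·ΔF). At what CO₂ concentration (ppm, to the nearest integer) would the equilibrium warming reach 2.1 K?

Required forcing: ΔF = ΔT/λ = 2.1/1.06 = 1.9811 W/m².
Then ln(C/419) = ΔF/5.35 = 1.9811/5.35 = 0.37030.
So C = 419 × e^0.37030 = 419 × 1.44817 = 606.78 ppm.

C ≈ 607 ppm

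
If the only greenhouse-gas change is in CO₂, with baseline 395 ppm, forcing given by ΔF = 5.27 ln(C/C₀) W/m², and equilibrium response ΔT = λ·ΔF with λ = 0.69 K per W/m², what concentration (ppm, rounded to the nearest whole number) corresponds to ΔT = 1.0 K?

Required forcing: ΔF = ΔT/λ = 1.0/0.69 = 1.4493 W/m².
Then ln(C/395) = ΔF/5.27 = 1.4493/5.27 = 0.27501.
So C = 395 × e^0.27501 = 395 × 1.31654 = 520.03 ppm.

C ≈ 520 ppm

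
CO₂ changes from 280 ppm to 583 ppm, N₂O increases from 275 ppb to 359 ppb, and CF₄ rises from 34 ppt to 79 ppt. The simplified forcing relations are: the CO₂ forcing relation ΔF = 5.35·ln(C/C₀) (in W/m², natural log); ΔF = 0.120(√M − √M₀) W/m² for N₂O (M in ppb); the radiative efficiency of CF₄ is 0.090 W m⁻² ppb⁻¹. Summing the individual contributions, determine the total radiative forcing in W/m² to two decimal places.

ΔF = 4.21 W/m²

CO₂: 5.35 × ln(583/280) = 5.35 × ln(2.08214) = 5.35 × 0.73340 = 3.9237 W/m².
N₂O: 0.120 × (√359 − √275) = 0.120 × (18.9473 − 16.5831) = 0.120 × 2.3642 = 0.2837 W/m².
CF₄: Δ = 79 − 34 = 45 ppt = 0.045 ppb; ΔF = 0.090 × 0.045 = 0.0041 W/m².
Total ΔF = 3.9237 + 0.2837 + 0.0041 = 4.2115 W/m².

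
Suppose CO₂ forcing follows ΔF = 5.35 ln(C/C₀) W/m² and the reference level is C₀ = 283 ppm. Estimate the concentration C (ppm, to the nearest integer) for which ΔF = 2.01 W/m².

C ≈ 412 ppm

Set 5.35 ln(C/283) = 2.01, so ln(C/283) = 2.01/5.35 = 0.37570.
Then C/283 = e^0.37570 = 1.45601, giving C = 283 × 1.45601 = 412.05 ppm.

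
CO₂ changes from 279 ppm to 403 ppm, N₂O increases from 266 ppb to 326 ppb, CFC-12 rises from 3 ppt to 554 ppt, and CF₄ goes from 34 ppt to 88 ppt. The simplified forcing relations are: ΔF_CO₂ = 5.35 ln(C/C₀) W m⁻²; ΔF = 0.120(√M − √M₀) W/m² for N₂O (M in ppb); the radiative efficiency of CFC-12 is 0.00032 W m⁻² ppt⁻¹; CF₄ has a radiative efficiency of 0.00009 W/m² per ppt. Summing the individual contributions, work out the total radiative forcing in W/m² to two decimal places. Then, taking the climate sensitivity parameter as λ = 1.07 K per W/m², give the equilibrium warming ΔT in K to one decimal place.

ΔF = 2.36 W/m²; ΔT = 2.5 K

CO₂: 5.35 × ln(403/279) = 5.35 × ln(1.44444) = 5.35 × 0.36772 = 1.9673 W/m².
N₂O: 0.120 × (√326 − √266) = 0.120 × (18.0555 − 16.3095) = 0.120 × 1.7460 = 0.2095 W/m².
CFC-12: ΔF = 0.00032 × (554 − 3) = 0.00032 × 551 = 0.1763 W/m².
CF₄: ΔF = 0.00009 × (88 − 34) = 0.00009 × 54 = 0.0049 W/m².
Total ΔF = 1.9673 + 0.2095 + 0.1763 + 0.0049 = 2.3580 W/m².
ΔT = λ ΔF = 1.07 × 2.36 = 2.5252 K.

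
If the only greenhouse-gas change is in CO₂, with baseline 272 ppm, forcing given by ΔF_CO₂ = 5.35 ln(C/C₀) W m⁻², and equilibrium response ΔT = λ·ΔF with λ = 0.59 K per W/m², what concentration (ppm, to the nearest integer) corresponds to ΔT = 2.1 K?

Required forcing: ΔF = ΔT/λ = 2.1/0.59 = 3.5593 W/m².
Then ln(C/272) = ΔF/5.35 = 3.5593/5.35 = 0.66529.
So C = 272 × e^0.66529 = 272 × 1.94505 = 529.05 ppm.

C ≈ 529 ppm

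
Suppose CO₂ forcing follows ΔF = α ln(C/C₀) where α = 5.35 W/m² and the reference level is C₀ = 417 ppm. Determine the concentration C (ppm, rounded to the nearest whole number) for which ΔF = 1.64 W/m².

Set 5.35 ln(C/417) = 1.64, so ln(C/417) = 1.64/5.35 = 0.30654.
Then C/417 = e^0.30654 = 1.35872, giving C = 417 × 1.35872 = 566.59 ppm.

C ≈ 567 ppm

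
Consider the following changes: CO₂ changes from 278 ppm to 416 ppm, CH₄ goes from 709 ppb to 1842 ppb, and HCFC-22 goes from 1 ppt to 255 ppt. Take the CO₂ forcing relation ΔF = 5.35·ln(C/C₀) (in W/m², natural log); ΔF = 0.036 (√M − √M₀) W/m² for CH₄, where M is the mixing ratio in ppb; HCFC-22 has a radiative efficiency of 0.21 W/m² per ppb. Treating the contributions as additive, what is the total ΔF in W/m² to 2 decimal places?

ΔF = 2.80 W/m²

CO₂: 5.35 × ln(416/278) = 5.35 × ln(1.49640) = 5.35 × 0.40306 = 2.1564 W/m².
CH₄: 0.036 × (√1842 − √709) = 0.036 × (42.9185 − 26.6271) = 0.036 × 16.2914 = 0.5865 W/m².
HCFC-22: Δ = 255 − 1 = 254 ppt = 0.254 ppb; ΔF = 0.21 × 0.254 = 0.0533 W/m².
Total ΔF = 2.1564 + 0.5865 + 0.0533 = 2.7962 W/m².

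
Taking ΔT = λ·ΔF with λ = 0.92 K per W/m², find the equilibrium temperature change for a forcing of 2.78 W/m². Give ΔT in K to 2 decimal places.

ΔT = λ ΔF = 0.92 × 2.78 = 2.5576 K.

ΔT = 2.56 K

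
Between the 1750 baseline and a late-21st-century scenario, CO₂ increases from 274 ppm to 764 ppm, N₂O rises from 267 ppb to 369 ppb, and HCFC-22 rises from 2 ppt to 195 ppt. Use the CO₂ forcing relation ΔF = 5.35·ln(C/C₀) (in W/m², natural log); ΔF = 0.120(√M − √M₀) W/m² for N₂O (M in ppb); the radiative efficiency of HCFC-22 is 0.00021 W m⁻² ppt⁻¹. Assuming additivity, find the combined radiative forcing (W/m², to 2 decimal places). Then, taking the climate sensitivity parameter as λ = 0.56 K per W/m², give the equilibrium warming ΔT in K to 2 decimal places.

CO₂: 5.35 × ln(764/274) = 5.35 × ln(2.78832) = 5.35 × 1.02544 = 5.4861 W/m².
N₂O: 0.120 × (√369 − √267) = 0.120 × (19.2094 − 16.3401) = 0.120 × 2.8693 = 0.3443 W/m².
HCFC-22: ΔF = 0.00021 × (195 − 2) = 0.00021 × 193 = 0.0405 W/m².
Total ΔF = 5.4861 + 0.3443 + 0.0405 = 5.8709 W/m².
ΔT = λ ΔF = 0.56 × 5.87 = 3.2872 K.

ΔF = 5.87 W/m²; ΔT = 3.29 K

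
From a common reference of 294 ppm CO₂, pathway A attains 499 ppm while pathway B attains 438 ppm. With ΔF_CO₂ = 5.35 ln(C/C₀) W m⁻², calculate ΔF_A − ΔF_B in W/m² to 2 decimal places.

ΔF_A = 5.35 ln(499/294) = 5.35 × 0.52903 = 2.8303 W/m².
ΔF_B = 5.35 ln(438/294) = 5.35 × 0.39864 = 2.1327 W/m².
Difference: 2.8303 − 2.1327 = 0.6976 W/m².

ΔF_A − ΔF_B = 0.70 W/m²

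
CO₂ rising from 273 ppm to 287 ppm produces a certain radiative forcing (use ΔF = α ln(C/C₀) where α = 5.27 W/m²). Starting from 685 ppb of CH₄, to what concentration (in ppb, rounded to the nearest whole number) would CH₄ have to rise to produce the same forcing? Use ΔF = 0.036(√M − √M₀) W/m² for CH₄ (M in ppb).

M ≈ 1122 ppb

CO₂ forcing: 5.27 × ln(287/273) = 5.27 × 0.050010 = 0.26355 W/m².
Set 0.036(√M − √685) = 0.26355: √M = 0.26355/0.036 + √685 = 7.3208 + 26.1725 = 33.4933.
M = (33.4933)² = 1121.80 ppb.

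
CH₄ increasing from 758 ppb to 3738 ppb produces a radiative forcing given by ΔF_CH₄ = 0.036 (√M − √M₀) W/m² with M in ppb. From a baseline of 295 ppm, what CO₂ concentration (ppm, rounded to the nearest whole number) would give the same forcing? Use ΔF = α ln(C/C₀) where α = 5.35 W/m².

CH₄ forcing: 0.036 × (√3738 − √758) = 0.036 × (61.1392 − 27.5318) = 0.036 × 33.6074 = 1.20987 W/m².
Set 5.35 ln(C/295) = 1.20987: ln(C/295) = 1.20987/5.35 = 0.22614, so C = 295 × e^0.22614 = 295 × 1.25375 = 369.86 ppm.

C ≈ 370 ppm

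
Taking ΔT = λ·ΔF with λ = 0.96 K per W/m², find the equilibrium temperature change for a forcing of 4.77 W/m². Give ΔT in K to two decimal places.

ΔT = 4.58 K

ΔT = λ ΔF = 0.96 × 4.77 = 4.5792 K.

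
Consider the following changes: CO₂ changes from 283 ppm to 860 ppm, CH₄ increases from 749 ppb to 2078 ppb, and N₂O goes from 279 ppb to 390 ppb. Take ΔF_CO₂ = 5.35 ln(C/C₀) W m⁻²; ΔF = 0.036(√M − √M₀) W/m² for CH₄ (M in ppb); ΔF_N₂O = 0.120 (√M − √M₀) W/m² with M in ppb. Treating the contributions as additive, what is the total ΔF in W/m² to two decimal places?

CO₂: 5.35 × ln(860/283) = 5.35 × ln(3.03887) = 5.35 × 1.11149 = 5.9465 W/m².
CH₄: 0.036 × (√2078 − √749) = 0.036 × (45.5851 − 27.3679) = 0.036 × 18.2172 = 0.6558 W/m².
N₂O: 0.120 × (√390 − √279) = 0.120 × (19.7484 − 16.7033) = 0.120 × 3.0451 = 0.3654 W/m².
Total ΔF = 5.9465 + 0.6558 + 0.3654 = 6.9677 W/m².

ΔF = 6.97 W/m²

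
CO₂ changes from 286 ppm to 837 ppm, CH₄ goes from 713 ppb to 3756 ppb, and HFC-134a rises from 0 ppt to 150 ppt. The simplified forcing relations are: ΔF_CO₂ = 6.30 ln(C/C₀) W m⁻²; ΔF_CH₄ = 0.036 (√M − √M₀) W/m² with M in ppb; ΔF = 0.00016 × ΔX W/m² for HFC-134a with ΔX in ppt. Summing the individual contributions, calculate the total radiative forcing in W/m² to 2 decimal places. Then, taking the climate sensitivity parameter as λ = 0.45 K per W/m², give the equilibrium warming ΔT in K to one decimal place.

CO₂: 6.30 × ln(837/286) = 6.30 × ln(2.92657) = 6.30 × 1.07383 = 6.7651 W/m².
CH₄: 0.036 × (√3756 − √713) = 0.036 × (61.2862 − 26.7021) = 0.036 × 34.5841 = 1.2450 W/m².
HFC-134a: ΔF = 0.00016 × (150 − 0) = 0.00016 × 150 = 0.0240 W/m².
Total ΔF = 6.7651 + 1.2450 + 0.0240 = 8.0341 W/m².
ΔT = λ ΔF = 0.45 × 8.03 = 3.6135 K.

ΔF = 8.03 W/m²; ΔT = 3.6 K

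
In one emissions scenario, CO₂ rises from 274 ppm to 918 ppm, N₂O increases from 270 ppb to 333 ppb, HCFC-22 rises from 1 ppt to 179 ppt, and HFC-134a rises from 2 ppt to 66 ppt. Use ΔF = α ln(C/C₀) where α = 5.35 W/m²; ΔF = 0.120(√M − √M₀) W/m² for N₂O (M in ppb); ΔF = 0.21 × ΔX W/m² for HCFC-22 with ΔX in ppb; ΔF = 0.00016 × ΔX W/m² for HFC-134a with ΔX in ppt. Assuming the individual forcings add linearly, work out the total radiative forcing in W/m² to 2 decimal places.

ΔF = 6.73 W/m²

CO₂: 5.35 × ln(918/274) = 5.35 × ln(3.35036) = 5.35 × 1.20907 = 6.4685 W/m².
N₂O: 0.120 × (√333 − √270) = 0.120 × (18.2483 − 16.4317) = 0.120 × 1.8166 = 0.2180 W/m².
HCFC-22: Δ = 179 − 1 = 178 ppt = 0.178 ppb; ΔF = 0.21 × 0.178 = 0.0374 W/m².
HFC-134a: ΔF = 0.00016 × (66 − 2) = 0.00016 × 64 = 0.0102 W/m².
Total ΔF = 6.4685 + 0.2180 + 0.0374 + 0.0102 = 6.7341 W/m².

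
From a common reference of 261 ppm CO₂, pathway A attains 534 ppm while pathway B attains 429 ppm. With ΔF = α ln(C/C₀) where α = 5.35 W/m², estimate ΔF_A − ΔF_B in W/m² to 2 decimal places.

ΔF_A − ΔF_B = 1.17 W/m²

ΔF_A = 5.35 ln(534/261) = 5.35 × 0.71588 = 3.8300 W/m².
ΔF_B = 5.35 ln(429/261) = 5.35 × 0.49694 = 2.6586 W/m².
Difference: 3.8300 − 2.6586 = 1.1714 W/m².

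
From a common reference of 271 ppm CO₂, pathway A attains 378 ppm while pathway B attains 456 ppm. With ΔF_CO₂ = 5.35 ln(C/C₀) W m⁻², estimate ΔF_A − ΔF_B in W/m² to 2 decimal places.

ΔF_A − ΔF_B = -1.00 W/m²

ΔF_A = 5.35 ln(378/271) = 5.35 × 0.33278 = 1.7804 W/m².
ΔF_B = 5.35 ln(456/271) = 5.35 × 0.52037 = 2.7840 W/m².
Difference: 1.7804 − 2.7840 = -1.0036 W/m².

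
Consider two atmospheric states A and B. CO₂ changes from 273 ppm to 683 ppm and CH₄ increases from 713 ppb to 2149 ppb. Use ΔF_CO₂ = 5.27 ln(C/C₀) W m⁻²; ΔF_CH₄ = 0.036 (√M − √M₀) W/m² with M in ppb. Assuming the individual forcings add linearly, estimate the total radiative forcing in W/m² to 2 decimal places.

ΔF = 5.54 W/m²

CO₂: 5.27 × ln(683/273) = 5.27 × ln(2.50183) = 5.27 × 0.91702 = 4.8327 W/m².
CH₄: 0.036 × (√2149 − √713) = 0.036 × (46.3573 − 26.7021) = 0.036 × 19.6552 = 0.7076 W/m².
Total ΔF = 4.8327 + 0.7076 = 5.5403 W/m².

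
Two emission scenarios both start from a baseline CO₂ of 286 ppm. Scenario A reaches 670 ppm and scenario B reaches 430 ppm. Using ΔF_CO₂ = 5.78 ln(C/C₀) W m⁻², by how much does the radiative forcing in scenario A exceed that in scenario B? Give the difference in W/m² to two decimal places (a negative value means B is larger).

ΔF_A − ΔF_B = 2.56 W/m²

ΔF_A = 5.78 ln(670/286) = 5.78 × 0.85129 = 4.9205 W/m².
ΔF_B = 5.78 ln(430/286) = 5.78 × 0.40779 = 2.3570 W/m².
Difference: 4.9205 − 2.3570 = 2.5635 W/m².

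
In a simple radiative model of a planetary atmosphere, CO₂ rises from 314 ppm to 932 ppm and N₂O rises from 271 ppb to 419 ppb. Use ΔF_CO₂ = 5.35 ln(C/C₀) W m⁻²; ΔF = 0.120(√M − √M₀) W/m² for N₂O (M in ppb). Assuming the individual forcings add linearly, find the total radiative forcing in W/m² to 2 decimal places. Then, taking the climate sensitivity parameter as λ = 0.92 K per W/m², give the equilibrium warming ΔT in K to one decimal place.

ΔF = 6.30 W/m²; ΔT = 5.8 K

CO₂: 5.35 × ln(932/314) = 5.35 × ln(2.96815) = 5.35 × 1.08794 = 5.8205 W/m².
N₂O: 0.120 × (√419 − √271) = 0.120 × (20.4695 − 16.4621) = 0.120 × 4.0074 = 0.4809 W/m².
Total ΔF = 5.8205 + 0.4809 = 6.3014 W/m².
ΔT = λ ΔF = 0.92 × 6.30 = 5.7960 K.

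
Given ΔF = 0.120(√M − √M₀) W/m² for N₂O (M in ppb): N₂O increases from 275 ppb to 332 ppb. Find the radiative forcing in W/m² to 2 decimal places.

ΔF = 0.20 W/m²

N₂O: 0.120 × (√332 − √275) = 0.120 × (18.2209 − 16.5831) = 0.120 × 1.6378 = 0.1965 W/m².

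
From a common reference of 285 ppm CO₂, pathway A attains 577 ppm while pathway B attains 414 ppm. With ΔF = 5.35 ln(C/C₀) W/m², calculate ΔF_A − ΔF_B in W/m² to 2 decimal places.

ΔF_A − ΔF_B = 1.78 W/m²

ΔF_A = 5.35 ln(577/285) = 5.35 × 0.70535 = 3.7736 W/m².
ΔF_B = 5.35 ln(414/285) = 5.35 × 0.37338 = 1.9976 W/m².
Difference: 3.7736 − 1.9976 = 1.7760 W/m².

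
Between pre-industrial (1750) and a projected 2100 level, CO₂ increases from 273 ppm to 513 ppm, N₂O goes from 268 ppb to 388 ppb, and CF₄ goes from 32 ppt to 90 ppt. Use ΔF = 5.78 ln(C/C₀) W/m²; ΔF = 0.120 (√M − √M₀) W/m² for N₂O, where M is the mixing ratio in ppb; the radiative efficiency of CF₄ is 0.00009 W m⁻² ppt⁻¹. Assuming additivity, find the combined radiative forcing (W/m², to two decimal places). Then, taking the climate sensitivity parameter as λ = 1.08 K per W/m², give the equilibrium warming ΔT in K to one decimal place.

CO₂: 5.78 × ln(513/273) = 5.78 × ln(1.87912) = 5.78 × 0.63080 = 3.6460 W/m².
N₂O: 0.120 × (√388 − √268) = 0.120 × (19.6977 − 16.3707) = 0.120 × 3.3270 = 0.3992 W/m².
CF₄: ΔF = 0.00009 × (90 − 32) = 0.00009 × 58 = 0.0052 W/m².
Total ΔF = 3.6460 + 0.3992 + 0.0052 = 4.0504 W/m².
ΔT = λ ΔF = 1.08 × 4.05 = 4.3740 K.

ΔF = 4.05 W/m²; ΔT = 4.4 K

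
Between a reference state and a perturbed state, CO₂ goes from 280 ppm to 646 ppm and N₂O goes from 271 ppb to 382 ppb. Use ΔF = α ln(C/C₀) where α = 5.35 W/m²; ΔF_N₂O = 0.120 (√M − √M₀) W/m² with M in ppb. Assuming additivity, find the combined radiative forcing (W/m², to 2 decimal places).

CO₂: 5.35 × ln(646/280) = 5.35 × ln(2.30714) = 5.35 × 0.83601 = 4.4727 W/m².
N₂O: 0.120 × (√382 − √271) = 0.120 × (19.5448 − 16.4621) = 0.120 × 3.0827 = 0.3699 W/m².
Total ΔF = 4.4727 + 0.3699 = 4.8426 W/m².

ΔF = 4.84 W/m²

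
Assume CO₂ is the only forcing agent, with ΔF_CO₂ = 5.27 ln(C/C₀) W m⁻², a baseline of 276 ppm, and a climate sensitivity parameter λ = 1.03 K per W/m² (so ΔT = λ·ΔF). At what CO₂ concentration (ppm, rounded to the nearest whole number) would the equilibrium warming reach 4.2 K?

C ≈ 598 ppm

Required forcing: ΔF = ΔT/λ = 4.2/1.03 = 4.0777 W/m².
Then ln(C/276) = ΔF/5.27 = 4.0777/5.27 = 0.77376.
So C = 276 × e^0.77376 = 276 × 2.16790 = 598.34 ppm.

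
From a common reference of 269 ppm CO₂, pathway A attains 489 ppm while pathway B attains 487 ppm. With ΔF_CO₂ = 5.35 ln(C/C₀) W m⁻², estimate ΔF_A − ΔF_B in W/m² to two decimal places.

ΔF_A − ΔF_B = 0.02 W/m²

ΔF_A = 5.35 ln(489/269) = 5.35 × 0.59765 = 3.1974 W/m².
ΔF_B = 5.35 ln(487/269) = 5.35 × 0.59355 = 3.1755 W/m².
Difference: 3.1974 − 3.1755 = 0.0219 W/m².
(Equivalently, ΔF_A − ΔF_B = 5.35 ln(489/487) = 5.35 × 0.00410 = 0.0219 W/m².)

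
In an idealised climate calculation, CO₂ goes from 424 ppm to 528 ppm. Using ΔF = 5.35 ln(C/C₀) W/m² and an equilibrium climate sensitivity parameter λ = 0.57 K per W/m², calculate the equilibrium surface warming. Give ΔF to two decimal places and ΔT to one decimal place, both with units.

ΔF = 1.17 W/m²; ΔT = 0.7 K

CO₂: 5.35 × ln(528/424) = 5.35 × ln(1.24528) = 5.35 × 0.21936 = 1.1736 W/m².
ΔT = λ ΔF = 0.57 × 1.17 = 0.6669 K.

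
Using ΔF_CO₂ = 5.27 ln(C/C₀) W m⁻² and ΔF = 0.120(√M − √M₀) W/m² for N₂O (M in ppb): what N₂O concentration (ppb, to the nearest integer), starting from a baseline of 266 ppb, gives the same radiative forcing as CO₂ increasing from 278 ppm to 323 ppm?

M ≈ 524 ppb

CO₂ forcing: 5.27 × ln(323/278) = 5.27 × 0.150031 = 0.79066 W/m².
Set 0.120(√M − √266) = 0.79066: √M = 0.79066/0.120 + √266 = 6.5888 + 16.3095 = 22.8983.
M = (22.8983)² = 524.33 ppb.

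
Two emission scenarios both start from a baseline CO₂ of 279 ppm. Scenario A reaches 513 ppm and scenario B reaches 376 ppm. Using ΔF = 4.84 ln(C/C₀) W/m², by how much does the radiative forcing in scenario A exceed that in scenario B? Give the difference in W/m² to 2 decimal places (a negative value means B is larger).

ΔF_A − ΔF_B = 1.50 W/m²

ΔF_A = 4.84 ln(513/279) = 4.84 × 0.60906 = 2.9479 W/m².
ΔF_B = 4.84 ln(376/279) = 4.84 × 0.29838 = 1.4442 W/m².
Difference: 2.9479 − 1.4442 = 1.5037 W/m².
(Equivalently, ΔF_A − ΔF_B = 4.84 ln(513/376) = 4.84 × 0.31069 = 1.5037 W/m².)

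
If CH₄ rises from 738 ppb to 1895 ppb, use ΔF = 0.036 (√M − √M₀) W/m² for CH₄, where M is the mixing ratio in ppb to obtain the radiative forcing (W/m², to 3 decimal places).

ΔF = 0.589 W/m²

CH₄: 0.036 × (√1895 − √738) = 0.036 × (43.5316 − 27.1662) = 0.036 × 16.3654 = 0.5892 W/m².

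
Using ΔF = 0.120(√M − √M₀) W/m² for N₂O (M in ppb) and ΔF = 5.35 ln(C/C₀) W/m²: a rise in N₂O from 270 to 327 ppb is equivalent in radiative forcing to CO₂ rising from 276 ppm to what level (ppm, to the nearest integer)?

C ≈ 286 ppm

N₂O forcing: 0.120 × (√327 − √270) = 0.120 × (18.0831 − 16.4317) = 0.120 × 1.6514 = 0.19817 W/m².
Set 5.35 ln(C/276) = 0.19817: ln(C/276) = 0.19817/5.35 = 0.03704, so C = 276 × e^0.03704 = 276 × 1.03773 = 286.41 ppm.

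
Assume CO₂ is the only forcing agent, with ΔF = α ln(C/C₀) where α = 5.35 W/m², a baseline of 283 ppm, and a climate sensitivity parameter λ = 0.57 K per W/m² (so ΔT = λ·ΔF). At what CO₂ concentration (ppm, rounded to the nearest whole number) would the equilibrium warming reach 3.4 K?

Required forcing: ΔF = ΔT/λ = 3.4/0.57 = 5.9649 W/m².
Then ln(C/283) = ΔF/5.35 = 5.9649/5.35 = 1.11493.
So C = 283 × e^1.11493 = 283 × 3.04935 = 862.97 ppm.

C ≈ 863 ppm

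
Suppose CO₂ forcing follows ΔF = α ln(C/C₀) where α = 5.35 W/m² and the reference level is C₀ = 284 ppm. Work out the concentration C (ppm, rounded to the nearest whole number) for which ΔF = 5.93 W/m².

Set 5.35 ln(C/284) = 5.93, so ln(C/284) = 5.93/5.35 = 1.10841.
Then C/284 = e^1.10841 = 3.02954, giving C = 284 × 3.02954 = 860.39 ppm.

C ≈ 860 ppm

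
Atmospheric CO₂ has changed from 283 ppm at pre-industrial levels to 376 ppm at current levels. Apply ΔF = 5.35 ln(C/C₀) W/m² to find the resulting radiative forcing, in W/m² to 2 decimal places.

ΔF = 1.52 W/m²

CO₂ absorption bands are partially saturated, so forcing scales with the logarithm of the concentration ratio.
CO₂: 5.35 × ln(376/283) = 5.35 × ln(1.32862) = 5.35 × 0.28414 = 1.5201 W/m².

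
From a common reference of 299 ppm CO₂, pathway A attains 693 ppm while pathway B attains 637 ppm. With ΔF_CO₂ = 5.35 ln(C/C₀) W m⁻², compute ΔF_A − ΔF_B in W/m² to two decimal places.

ΔF_A = 5.35 ln(693/299) = 5.35 × 0.84059 = 4.4972 W/m².
ΔF_B = 5.35 ln(637/299) = 5.35 × 0.75633 = 4.0464 W/m².
Difference: 4.4972 − 4.0464 = 0.4508 W/m².

ΔF_A − ΔF_B = 0.45 W/m²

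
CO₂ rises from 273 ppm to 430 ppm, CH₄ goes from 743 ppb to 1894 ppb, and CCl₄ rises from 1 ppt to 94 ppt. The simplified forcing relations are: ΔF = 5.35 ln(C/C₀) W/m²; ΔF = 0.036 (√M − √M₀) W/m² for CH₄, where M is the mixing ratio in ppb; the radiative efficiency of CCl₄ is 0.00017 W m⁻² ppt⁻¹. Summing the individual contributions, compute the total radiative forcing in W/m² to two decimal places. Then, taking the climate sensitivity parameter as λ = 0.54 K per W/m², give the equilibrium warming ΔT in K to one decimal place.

ΔF = 3.03 W/m²; ΔT = 1.6 K

CO₂: 5.35 × ln(430/273) = 5.35 × ln(1.57509) = 5.35 × 0.45431 = 2.4306 W/m².
CH₄: 0.036 × (√1894 − √743) = 0.036 × (43.5201 − 27.2580) = 0.036 × 16.2621 = 0.5854 W/m².
CCl₄: ΔF = 0.00017 × (94 − 1) = 0.00017 × 93 = 0.0158 W/m².
Total ΔF = 2.4306 + 0.5854 + 0.0158 = 3.0318 W/m².
ΔT = λ ΔF = 0.54 × 3.03 = 1.6362 K.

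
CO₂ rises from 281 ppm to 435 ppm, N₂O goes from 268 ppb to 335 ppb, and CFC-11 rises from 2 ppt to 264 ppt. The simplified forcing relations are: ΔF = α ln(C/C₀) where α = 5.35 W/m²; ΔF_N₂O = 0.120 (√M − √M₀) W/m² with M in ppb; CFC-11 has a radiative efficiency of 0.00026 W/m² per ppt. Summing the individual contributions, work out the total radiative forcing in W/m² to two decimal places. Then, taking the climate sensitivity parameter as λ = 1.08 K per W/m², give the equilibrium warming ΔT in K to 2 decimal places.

CO₂: 5.35 × ln(435/281) = 5.35 × ln(1.54804) = 5.35 × 0.43699 = 2.3379 W/m².
N₂O: 0.120 × (√335 − √268) = 0.120 × (18.3030 − 16.3707) = 0.120 × 1.9323 = 0.2319 W/m².
CFC-11: ΔF = 0.00026 × (264 − 2) = 0.00026 × 262 = 0.0681 W/m².
Total ΔF = 2.3379 + 0.2319 + 0.0681 = 2.6379 W/m².
ΔT = λ ΔF = 1.08 × 2.64 = 2.8512 K.

ΔF = 2.64 W/m²; ΔT = 2.85 K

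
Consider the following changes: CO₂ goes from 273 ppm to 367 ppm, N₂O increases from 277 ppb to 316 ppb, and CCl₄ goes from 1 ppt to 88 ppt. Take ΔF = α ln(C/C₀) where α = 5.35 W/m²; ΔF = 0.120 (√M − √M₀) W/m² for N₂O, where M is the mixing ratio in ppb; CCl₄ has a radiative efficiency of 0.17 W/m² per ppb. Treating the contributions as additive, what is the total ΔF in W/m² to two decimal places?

ΔF = 1.73 W/m²

CO₂: 5.35 × ln(367/273) = 5.35 × ln(1.34432) = 5.35 × 0.29589 = 1.5830 W/m².
N₂O: 0.120 × (√316 − √277) = 0.120 × (17.7764 − 16.6433) = 0.120 × 1.1331 = 0.1360 W/m².
CCl₄: Δ = 88 − 1 = 87 ppt = 0.087 ppb; ΔF = 0.17 × 0.087 = 0.0148 W/m².
Total ΔF = 1.5830 + 0.1360 + 0.0148 = 1.7338 W/m².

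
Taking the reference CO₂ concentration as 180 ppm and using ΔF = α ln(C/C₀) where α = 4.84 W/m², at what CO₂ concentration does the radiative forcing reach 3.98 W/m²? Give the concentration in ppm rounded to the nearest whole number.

Set 4.84 ln(C/180) = 3.98, so ln(C/180) = 3.98/4.84 = 0.82231.
Then C/180 = e^0.82231 = 2.27575, giving C = 180 × 2.27575 = 409.64 ppm.

C ≈ 410 ppm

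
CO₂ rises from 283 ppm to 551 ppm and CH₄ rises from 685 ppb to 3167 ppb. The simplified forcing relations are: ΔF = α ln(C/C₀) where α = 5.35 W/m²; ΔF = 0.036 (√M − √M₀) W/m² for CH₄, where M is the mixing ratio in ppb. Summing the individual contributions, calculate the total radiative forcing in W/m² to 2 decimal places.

CO₂: 5.35 × ln(551/283) = 5.35 × ln(1.94700) = 5.35 × 0.66629 = 3.5647 W/m².
CH₄: 0.036 × (√3167 − √685) = 0.036 × (56.2761 − 26.1725) = 0.036 × 30.1036 = 1.0837 W/m².
Total ΔF = 3.5647 + 1.0837 = 4.6484 W/m².

ΔF = 4.65 W/m²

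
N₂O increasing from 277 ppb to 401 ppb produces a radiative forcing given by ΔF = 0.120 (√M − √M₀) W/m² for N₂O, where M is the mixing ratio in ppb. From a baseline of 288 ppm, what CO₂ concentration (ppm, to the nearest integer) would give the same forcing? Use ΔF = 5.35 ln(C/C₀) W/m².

C ≈ 311 ppm

N₂O forcing: 0.120 × (√401 − √277) = 0.120 × (20.0250 − 16.6433) = 0.120 × 3.3817 = 0.40580 W/m².
Set 5.35 ln(C/288) = 0.40580: ln(C/288) = 0.40580/5.35 = 0.07585, so C = 288 × e^0.07585 = 288 × 1.07880 = 310.69 ppm.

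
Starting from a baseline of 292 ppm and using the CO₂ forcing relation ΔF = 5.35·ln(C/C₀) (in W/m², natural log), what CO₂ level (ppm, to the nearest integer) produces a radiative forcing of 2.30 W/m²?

C ≈ 449 ppm

Set 5.35 ln(C/292) = 2.30, so ln(C/292) = 2.30/5.35 = 0.42991.
Then C/292 = e^0.42991 = 1.53712, giving C = 292 × 1.53712 = 448.84 ppm.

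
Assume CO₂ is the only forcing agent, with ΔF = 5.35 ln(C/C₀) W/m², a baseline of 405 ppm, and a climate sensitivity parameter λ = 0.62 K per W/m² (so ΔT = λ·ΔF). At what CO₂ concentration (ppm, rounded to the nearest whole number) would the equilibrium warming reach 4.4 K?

C ≈ 1526 ppm

Required forcing: ΔF = ΔT/λ = 4.4/0.62 = 7.0968 W/m².
Then ln(C/405) = ΔF/5.35 = 7.0968/5.35 = 1.32650.
So C = 405 × e^1.32650 = 405 × 3.76783 = 1525.97 ppm.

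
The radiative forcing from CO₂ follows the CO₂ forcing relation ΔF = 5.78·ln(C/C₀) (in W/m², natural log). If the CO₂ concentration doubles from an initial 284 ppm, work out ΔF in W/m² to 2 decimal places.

ΔF = 5.78 × ln(2) = 5.78 × 0.69315 = 4.0064 W/m².

ΔF = 4.01 W/m²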